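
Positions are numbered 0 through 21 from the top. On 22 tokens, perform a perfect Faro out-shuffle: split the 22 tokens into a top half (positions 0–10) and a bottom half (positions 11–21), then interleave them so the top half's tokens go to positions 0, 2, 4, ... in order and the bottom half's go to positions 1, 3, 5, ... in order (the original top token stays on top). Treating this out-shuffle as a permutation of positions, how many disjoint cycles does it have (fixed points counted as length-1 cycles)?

Trace each unvisited position around until it returns:
(0) (1 2 4 8 16 11) (3 6 12) (5 10 20 19 17 13) (7 14) (9 18 15) (21)
7 cycles in total.

7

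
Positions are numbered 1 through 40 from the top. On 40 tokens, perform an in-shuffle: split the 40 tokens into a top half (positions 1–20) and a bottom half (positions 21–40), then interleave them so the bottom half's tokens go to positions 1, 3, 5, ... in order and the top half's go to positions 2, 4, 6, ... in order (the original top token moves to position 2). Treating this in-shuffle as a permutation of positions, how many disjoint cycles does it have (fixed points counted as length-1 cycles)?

Trace each unvisited position around until it returns:
(1 2 4 8 16 32 ... len 20) (3 6 12 24 7 14 ... len 20)
2 cycles in total.

2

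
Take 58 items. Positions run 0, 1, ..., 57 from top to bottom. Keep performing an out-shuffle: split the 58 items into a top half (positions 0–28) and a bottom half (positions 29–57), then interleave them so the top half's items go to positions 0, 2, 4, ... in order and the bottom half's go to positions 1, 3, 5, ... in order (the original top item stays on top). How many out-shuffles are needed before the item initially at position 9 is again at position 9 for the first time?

Follow position 9 under repeated out-shuffles:
9 → 18 → 36 → 15 → 30 → 3 → 6 → 12 → 24 → 48 → 39 → 21 → 42 → 27 → 54 → 51 → 45 → 33 → 9
It first returns after 18 out-shuffles.

18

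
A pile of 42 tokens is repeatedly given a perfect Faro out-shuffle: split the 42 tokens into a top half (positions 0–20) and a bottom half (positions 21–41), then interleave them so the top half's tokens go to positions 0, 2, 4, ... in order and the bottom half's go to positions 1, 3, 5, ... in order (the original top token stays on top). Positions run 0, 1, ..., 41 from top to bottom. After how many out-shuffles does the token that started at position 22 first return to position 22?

20

Follow position 22 under repeated out-shuffles:
22 → 3 → 6 → 12 → 24 → 7 → 14 → 28 → 15 → 30 → 19 → 38 → 35 → 29 → 17 → 34 → 27 → 13 → 26 → 11 → 22
It first returns after 20 out-shuffles.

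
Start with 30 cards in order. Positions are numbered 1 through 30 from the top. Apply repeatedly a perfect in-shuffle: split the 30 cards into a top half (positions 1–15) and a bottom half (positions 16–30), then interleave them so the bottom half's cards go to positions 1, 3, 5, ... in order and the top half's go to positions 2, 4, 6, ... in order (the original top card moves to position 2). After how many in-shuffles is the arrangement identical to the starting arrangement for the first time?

5

The in-shuffle permutes the 30 positions with cycle lengths [5, 5, 5, 5, 5, 5].
Every card is home exactly when every cycle has completed a whole number of laps, i.e. after lcm(5) = 5 in-shuffles.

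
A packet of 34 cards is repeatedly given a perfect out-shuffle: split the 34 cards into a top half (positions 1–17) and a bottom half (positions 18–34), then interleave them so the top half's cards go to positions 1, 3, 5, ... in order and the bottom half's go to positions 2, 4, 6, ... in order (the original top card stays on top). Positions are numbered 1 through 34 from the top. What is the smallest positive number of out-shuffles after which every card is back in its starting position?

The out-shuffle permutes the 34 positions with cycle lengths [1, 1, 2, 10, 10, 10].
Every card is home exactly when every cycle has completed a whole number of laps, i.e. after lcm(1, 2, 10) = 10 out-shuffles.

10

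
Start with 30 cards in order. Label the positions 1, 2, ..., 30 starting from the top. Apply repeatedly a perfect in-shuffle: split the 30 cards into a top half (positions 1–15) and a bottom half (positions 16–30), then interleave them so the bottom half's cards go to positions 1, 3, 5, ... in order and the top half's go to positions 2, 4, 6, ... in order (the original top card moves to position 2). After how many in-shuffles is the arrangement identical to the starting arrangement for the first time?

The in-shuffle permutes the 30 positions with cycle lengths [5, 5, 5, 5, 5, 5].
Every card is home exactly when every cycle has completed a whole number of laps, i.e. after lcm(5) = 5 in-shuffles.

5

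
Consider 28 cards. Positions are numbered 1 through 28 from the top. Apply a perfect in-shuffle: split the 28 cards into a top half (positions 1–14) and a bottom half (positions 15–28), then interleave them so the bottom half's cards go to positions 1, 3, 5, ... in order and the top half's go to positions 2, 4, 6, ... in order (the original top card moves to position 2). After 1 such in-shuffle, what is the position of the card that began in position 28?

Track the card's position through each in-shuffle:
28 → 27

27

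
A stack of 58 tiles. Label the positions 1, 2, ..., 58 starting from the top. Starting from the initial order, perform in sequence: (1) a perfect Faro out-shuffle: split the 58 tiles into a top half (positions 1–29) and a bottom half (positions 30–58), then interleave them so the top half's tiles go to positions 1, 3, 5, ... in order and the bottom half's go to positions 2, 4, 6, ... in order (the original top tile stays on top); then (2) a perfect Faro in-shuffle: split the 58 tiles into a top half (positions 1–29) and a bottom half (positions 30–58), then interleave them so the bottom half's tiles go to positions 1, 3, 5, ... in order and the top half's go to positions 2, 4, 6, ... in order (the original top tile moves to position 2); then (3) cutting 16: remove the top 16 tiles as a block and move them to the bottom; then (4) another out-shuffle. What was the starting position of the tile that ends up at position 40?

17

Undo the operations in reverse order, starting from position 40:
  undo op 4 (out-shuffle, from bottom half): 40 ← 49
  undo op 3 (cut 16): 49 ← 7
  undo op 2 (in-shuffle, from bottom half): 7 ← 33
  undo op 1 (out-shuffle, from top half): 33 ← 17
So the tile at position 40 came from original position 17.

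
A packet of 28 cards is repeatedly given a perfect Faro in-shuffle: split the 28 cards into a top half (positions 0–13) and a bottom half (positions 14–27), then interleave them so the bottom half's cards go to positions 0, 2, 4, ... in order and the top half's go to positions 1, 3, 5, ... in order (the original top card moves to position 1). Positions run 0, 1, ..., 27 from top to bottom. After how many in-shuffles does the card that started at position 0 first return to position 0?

28

Follow position 0 under repeated in-shuffles:
0 → 1 → 3 → 7 → 15 → 2 → 5 → 11 → ... → 0 (length 28)
It first returns after 28 in-shuffles.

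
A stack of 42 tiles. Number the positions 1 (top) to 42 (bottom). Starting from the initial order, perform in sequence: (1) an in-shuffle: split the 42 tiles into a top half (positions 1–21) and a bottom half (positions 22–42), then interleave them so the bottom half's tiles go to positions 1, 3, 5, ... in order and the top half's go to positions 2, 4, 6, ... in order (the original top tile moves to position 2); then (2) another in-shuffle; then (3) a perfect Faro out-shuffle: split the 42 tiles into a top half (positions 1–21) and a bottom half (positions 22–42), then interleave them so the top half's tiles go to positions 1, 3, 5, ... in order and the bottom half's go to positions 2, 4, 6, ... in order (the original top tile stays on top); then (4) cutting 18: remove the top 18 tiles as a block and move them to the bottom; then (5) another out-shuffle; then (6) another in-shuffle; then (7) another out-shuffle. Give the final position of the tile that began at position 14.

10

Track the tile from position 14 forward through each operation:
  after op 1 (in-shuffle): 14 → 28
  after op 2 (in-shuffle): 28 → 13
  after op 3 (out-shuffle): 13 → 25
  after op 4 (cut 18): 25 → 7
  after op 5 (out-shuffle): 7 → 13
  after op 6 (in-shuffle): 13 → 26
  after op 7 (out-shuffle): 26 → 10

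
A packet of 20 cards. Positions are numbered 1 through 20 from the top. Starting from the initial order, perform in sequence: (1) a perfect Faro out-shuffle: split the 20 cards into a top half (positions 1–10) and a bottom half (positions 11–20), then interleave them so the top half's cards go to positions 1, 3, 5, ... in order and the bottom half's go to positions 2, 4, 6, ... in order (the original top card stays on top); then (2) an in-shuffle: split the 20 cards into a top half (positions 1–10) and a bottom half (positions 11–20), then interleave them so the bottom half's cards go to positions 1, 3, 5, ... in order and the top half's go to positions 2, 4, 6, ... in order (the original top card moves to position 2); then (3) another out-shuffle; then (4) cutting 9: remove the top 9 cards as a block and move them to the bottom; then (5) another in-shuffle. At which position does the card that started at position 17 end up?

8

Track the card from position 17 forward through each operation:
  after op 1 (out-shuffle): 17 → 14
  after op 2 (in-shuffle): 14 → 7
  after op 3 (out-shuffle): 7 → 13
  after op 4 (cut 9): 13 → 4
  after op 5 (in-shuffle): 4 → 8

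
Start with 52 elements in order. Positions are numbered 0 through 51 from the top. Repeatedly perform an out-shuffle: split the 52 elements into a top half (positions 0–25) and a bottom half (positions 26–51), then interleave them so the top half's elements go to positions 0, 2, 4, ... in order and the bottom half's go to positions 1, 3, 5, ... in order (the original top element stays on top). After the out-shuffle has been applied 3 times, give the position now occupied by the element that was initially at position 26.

4

Track the element's position through each out-shuffle:
26 → 1 → 2 → 4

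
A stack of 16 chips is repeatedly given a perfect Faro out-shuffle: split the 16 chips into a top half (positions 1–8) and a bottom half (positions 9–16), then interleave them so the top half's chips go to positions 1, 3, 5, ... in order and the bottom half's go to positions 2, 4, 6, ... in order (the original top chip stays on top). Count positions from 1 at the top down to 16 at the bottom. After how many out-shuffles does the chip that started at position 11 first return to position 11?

Follow position 11 under repeated out-shuffles:
11 → 6 → 11
It first returns after 2 out-shuffles.

2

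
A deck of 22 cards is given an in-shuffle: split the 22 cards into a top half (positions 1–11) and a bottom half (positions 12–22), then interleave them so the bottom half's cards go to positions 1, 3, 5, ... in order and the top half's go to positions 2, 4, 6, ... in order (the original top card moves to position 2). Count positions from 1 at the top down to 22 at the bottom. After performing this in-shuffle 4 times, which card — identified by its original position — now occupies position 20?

7

Work backwards from position 20, undoing one in-shuffle at a time:
20 ← 10 ← 5 ← 14 ← 7
So the card now at position 20 started at position 7.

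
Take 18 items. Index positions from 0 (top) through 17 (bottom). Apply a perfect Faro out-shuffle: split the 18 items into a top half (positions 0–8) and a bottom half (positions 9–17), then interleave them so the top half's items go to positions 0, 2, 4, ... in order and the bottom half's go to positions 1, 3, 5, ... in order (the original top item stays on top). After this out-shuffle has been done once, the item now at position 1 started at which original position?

9

Work backwards from position 1, undoing one out-shuffle at a time:
1 ← 9
So the item now at position 1 started at position 9.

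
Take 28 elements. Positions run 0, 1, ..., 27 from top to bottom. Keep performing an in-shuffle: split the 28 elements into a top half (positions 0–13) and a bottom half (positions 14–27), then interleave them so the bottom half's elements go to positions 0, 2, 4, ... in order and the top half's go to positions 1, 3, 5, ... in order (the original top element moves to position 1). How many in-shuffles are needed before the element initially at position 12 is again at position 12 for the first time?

28

Follow position 12 under repeated in-shuffles:
12 → 25 → 22 → 16 → 4 → 9 → 19 → 10 → ... → 12 (length 28)
It first returns after 28 in-shuffles.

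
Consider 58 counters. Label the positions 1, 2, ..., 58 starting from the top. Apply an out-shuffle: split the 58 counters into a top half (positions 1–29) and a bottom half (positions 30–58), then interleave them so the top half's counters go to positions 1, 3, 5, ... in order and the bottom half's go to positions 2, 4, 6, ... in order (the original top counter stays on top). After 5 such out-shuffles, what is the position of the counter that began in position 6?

Track the counter's position through each out-shuffle:
6 → 11 → 21 → 41 → 24 → 47

47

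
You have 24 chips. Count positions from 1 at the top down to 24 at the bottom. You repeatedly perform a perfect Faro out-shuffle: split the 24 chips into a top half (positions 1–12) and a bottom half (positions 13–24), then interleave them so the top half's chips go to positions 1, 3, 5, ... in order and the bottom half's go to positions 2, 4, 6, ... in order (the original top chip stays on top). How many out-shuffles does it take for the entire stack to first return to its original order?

11

The out-shuffle permutes the 24 positions with cycle lengths [1, 1, 11, 11].
Every chip is home exactly when every cycle has completed a whole number of laps, i.e. after lcm(1, 11) = 11 out-shuffles.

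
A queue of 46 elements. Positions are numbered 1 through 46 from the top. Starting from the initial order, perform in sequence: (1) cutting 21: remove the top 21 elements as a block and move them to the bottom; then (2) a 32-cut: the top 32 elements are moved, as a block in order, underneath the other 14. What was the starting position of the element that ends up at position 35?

42

Undo the operations in reverse order, starting from position 35:
  undo op 2 (cut 32): 35 ← 21
  undo op 1 (cut 21): 21 ← 42
So the element at position 35 came from original position 42.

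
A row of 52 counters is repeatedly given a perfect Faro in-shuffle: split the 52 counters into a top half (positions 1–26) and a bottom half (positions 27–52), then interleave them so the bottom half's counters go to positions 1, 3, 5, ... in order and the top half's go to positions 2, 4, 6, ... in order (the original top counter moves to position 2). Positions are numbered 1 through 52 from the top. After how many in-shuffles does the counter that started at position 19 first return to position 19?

52

Follow position 19 under repeated in-shuffles:
19 → 38 → 23 → 46 → 39 → 25 → 50 → 47 → ... → 19 (length 52)
It first returns after 52 in-shuffles.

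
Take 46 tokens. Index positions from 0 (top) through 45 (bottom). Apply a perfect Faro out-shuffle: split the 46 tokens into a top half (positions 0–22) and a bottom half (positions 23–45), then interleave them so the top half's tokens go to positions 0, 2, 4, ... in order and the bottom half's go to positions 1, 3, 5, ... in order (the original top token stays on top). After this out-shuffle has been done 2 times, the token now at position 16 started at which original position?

Work backwards from position 16, undoing one out-shuffle at a time:
16 ← 8 ← 4
So the token now at position 16 started at position 4.

4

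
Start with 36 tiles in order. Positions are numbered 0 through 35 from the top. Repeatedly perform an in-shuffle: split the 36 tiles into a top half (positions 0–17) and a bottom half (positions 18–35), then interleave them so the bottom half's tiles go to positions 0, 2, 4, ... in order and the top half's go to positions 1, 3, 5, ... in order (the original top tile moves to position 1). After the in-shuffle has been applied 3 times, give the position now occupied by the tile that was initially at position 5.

Track the tile's position through each in-shuffle:
5 → 11 → 23 → 10

10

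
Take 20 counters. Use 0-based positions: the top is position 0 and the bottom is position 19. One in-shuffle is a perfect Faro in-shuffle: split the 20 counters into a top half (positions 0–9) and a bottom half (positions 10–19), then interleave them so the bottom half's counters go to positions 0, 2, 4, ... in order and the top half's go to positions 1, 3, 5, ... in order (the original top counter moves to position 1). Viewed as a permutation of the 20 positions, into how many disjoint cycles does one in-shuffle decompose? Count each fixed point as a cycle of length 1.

Trace each unvisited position around until it returns:
(0 1 3 7 15 10) (2 5 11) (4 9 19 18 16 12) (6 13) (8 17 14)
5 cycles in total.

5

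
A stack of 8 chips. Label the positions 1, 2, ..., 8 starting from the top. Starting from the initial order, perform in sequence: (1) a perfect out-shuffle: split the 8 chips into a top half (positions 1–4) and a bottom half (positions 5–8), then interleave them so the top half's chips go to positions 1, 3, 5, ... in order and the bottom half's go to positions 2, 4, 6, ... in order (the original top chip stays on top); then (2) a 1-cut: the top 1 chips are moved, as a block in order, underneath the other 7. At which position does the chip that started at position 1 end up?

Track the chip from position 1 forward through each operation:
  after op 1 (out-shuffle): 1 → 1
  after op 2 (cut 1): 1 → 8

8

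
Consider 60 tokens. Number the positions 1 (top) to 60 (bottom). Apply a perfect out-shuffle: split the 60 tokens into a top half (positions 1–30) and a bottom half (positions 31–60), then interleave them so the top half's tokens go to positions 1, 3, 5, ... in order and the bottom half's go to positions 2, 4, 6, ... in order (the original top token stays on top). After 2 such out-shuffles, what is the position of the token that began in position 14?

Track the token's position through each out-shuffle:
14 → 27 → 53

53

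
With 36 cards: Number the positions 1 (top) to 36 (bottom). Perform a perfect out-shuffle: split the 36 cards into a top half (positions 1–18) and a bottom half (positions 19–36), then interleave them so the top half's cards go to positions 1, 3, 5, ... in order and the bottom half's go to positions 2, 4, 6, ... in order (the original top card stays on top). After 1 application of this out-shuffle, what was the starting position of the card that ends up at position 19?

Work backwards from position 19, undoing one out-shuffle at a time:
19 ← 10
So the card now at position 19 started at position 10.

10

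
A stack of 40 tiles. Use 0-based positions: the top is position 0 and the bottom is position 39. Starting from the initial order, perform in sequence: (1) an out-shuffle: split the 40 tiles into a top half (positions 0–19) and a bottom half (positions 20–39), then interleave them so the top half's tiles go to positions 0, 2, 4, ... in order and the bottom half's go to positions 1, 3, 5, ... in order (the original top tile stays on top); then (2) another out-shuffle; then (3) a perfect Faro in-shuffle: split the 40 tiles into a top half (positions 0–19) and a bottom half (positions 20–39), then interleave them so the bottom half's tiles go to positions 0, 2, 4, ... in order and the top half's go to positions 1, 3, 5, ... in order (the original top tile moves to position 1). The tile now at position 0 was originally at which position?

Undo the operations in reverse order, starting from position 0:
  undo op 3 (in-shuffle, from bottom half): 0 ← 20
  undo op 2 (out-shuffle, from top half): 20 ← 10
  undo op 1 (out-shuffle, from top half): 10 ← 5
So the tile at position 0 came from original position 5.

5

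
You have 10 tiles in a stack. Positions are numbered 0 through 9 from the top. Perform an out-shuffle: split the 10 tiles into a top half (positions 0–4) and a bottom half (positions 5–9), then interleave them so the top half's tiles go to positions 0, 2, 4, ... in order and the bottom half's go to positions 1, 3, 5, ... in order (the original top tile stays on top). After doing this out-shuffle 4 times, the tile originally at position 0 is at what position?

0

Position 0 is a fixed point of every out-shuffle, so the tile never moves.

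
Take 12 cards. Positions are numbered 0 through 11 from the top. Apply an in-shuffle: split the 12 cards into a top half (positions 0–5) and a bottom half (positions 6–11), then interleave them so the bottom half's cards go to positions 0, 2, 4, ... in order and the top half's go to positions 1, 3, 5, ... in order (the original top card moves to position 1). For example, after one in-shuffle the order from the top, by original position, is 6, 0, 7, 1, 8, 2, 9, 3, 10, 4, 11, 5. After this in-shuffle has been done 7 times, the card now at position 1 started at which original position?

11

Work backwards from position 1, undoing one in-shuffle at a time:
1 ← 0 ← 6 ← 9 ← 4 ← 8 ← 10 ← 11
So the card now at position 1 started at position 11.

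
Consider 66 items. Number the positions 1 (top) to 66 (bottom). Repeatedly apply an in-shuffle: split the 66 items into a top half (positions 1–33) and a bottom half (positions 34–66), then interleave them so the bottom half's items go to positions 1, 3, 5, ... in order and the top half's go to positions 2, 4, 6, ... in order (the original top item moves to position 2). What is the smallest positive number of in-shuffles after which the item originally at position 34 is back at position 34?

Follow position 34 under repeated in-shuffles:
34 → 1 → 2 → 4 → 8 → 16 → 32 → 64 → ... → 34 (length 66)
It first returns after 66 in-shuffles.

66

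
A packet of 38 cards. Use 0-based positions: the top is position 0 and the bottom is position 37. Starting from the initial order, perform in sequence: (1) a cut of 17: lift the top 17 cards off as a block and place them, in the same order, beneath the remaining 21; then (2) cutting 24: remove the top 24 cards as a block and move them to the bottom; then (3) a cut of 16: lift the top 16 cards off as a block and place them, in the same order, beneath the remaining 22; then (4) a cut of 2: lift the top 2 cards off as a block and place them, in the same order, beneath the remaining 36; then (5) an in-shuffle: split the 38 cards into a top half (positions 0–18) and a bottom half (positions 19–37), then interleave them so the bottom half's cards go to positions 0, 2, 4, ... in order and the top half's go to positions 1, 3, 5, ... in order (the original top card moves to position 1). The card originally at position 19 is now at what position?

Track the card from position 19 forward through each operation:
  after op 1 (cut 17): 19 → 2
  after op 2 (cut 24): 2 → 16
  after op 3 (cut 16): 16 → 0
  after op 4 (cut 2): 0 → 36
  after op 5 (in-shuffle): 36 → 34

34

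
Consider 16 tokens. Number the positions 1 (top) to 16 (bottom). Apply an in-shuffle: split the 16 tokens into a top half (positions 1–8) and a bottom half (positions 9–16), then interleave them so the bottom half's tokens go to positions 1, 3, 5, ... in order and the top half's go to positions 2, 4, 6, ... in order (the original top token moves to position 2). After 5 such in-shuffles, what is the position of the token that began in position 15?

4

Track the token's position through each in-shuffle:
15 → 13 → 9 → 1 → 2 → 4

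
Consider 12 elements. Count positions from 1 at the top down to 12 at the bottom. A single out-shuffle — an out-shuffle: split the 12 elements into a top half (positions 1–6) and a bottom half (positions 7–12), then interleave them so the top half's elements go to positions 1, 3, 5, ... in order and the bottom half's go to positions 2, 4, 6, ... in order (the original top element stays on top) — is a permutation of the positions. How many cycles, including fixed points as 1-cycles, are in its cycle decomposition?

Trace each unvisited position around until it returns:
(1) (2 3 5 9 6 11 10 8 4 7) (12)
3 cycles in total.

3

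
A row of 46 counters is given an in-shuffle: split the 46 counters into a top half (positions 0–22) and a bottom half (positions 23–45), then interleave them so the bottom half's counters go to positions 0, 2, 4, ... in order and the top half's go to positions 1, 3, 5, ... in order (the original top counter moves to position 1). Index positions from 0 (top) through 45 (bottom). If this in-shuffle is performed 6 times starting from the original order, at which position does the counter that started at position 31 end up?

26

Track the counter's position through each in-shuffle:
31 → 16 → 33 → 20 → 41 → 36 → 26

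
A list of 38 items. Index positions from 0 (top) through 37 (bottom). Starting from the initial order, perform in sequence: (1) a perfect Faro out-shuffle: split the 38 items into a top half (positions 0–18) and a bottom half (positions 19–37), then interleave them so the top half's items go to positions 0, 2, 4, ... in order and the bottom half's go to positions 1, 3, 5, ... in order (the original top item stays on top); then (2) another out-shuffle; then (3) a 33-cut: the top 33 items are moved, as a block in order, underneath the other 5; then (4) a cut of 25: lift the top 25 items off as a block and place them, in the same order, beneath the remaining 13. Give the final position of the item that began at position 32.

35

Track the item from position 32 forward through each operation:
  after op 1 (out-shuffle): 32 → 27
  after op 2 (out-shuffle): 27 → 17
  after op 3 (cut 33): 17 → 22
  after op 4 (cut 25): 22 → 35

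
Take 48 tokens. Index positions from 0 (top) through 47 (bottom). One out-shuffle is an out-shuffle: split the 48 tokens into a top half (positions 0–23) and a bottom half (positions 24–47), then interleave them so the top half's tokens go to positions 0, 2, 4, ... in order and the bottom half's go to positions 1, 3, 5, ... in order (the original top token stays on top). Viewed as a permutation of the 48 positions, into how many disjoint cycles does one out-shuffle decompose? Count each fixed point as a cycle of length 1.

4

Trace each unvisited position around until it returns:
(0) (1 2 4 8 16 32 ... len 23) (5 10 20 40 33 19 ... len 23) (47)
4 cycles in total.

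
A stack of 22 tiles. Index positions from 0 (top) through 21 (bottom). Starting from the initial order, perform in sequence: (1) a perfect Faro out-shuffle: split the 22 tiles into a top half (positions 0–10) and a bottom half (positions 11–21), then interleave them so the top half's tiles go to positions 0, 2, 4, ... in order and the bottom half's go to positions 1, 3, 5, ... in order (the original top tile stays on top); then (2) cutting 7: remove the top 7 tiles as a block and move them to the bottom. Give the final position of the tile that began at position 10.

13

Track the tile from position 10 forward through each operation:
  after op 1 (out-shuffle): 10 → 20
  after op 2 (cut 7): 20 → 13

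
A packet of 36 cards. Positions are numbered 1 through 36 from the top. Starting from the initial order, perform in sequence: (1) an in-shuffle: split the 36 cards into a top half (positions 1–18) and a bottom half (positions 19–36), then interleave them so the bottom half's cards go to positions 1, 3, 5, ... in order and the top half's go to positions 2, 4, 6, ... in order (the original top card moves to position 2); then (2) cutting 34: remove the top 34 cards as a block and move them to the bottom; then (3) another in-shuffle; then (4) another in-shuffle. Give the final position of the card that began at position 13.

1

Track the card from position 13 forward through each operation:
  after op 1 (in-shuffle): 13 → 26
  after op 2 (cut 34): 26 → 28
  after op 3 (in-shuffle): 28 → 19
  after op 4 (in-shuffle): 19 → 1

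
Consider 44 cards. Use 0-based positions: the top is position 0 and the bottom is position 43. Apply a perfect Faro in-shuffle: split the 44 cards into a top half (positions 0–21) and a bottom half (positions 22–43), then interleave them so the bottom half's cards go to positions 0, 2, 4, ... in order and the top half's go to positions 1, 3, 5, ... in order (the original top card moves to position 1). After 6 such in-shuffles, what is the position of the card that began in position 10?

Track the card's position through each in-shuffle:
10 → 21 → 43 → 42 → 40 → 36 → 28

28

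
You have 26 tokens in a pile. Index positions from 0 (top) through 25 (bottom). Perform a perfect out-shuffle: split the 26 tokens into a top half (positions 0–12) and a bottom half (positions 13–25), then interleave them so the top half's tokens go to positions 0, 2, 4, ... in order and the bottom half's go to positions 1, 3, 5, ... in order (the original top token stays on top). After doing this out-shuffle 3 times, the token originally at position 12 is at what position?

21

Track the token's position through each out-shuffle:
12 → 24 → 23 → 21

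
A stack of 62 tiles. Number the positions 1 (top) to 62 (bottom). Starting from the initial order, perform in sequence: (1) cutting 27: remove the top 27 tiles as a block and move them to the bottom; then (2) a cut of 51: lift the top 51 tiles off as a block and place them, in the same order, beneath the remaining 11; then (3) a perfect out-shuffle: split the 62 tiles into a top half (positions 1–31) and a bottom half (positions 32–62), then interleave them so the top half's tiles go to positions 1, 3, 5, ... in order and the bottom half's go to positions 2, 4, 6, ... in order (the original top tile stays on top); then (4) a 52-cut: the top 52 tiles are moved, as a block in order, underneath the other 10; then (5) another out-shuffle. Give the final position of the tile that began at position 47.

17

Track the tile from position 47 forward through each operation:
  after op 1 (cut 27): 47 → 20
  after op 2 (cut 51): 20 → 31
  after op 3 (out-shuffle): 31 → 61
  after op 4 (cut 52): 61 → 9
  after op 5 (out-shuffle): 9 → 17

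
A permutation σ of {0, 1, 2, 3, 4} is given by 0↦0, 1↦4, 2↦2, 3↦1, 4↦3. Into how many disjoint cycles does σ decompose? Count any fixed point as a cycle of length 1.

3

Cycle decomposition: (0) (1 4 3) (2).
3 cycles.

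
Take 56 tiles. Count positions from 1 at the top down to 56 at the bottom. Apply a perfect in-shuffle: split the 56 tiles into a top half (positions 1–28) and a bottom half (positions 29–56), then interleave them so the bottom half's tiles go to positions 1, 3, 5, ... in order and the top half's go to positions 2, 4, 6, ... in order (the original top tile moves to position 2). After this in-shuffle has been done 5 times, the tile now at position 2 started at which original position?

Work backwards from position 2, undoing one in-shuffle at a time:
2 ← 1 ← 29 ← 43 ← 50 ← 25
So the tile now at position 2 started at position 25.

25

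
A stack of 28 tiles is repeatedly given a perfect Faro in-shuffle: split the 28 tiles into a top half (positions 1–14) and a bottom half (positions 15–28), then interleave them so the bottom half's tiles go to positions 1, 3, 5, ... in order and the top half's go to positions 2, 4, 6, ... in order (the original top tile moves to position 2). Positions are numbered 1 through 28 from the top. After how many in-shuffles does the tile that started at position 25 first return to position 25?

28

Follow position 25 under repeated in-shuffles:
25 → 21 → 13 → 26 → 23 → 17 → 5 → 10 → ... → 25 (length 28)
It first returns after 28 in-shuffles.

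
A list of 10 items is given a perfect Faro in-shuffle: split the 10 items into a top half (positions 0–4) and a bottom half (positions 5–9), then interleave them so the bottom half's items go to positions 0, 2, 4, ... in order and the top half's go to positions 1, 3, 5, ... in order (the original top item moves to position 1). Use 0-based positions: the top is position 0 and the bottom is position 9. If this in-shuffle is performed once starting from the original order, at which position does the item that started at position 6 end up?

2

Track the item's position through each in-shuffle:
6 → 2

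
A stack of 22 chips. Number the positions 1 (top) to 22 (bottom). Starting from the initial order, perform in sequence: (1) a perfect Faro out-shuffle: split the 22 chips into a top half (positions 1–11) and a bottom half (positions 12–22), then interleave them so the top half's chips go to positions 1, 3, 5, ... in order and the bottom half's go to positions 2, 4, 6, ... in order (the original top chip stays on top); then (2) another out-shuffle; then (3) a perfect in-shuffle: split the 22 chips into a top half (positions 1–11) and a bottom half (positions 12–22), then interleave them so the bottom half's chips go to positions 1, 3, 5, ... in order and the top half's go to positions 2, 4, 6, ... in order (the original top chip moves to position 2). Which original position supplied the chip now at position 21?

Undo the operations in reverse order, starting from position 21:
  undo op 3 (in-shuffle, from bottom half): 21 ← 22
  undo op 2 (out-shuffle, from bottom half): 22 ← 22
  undo op 1 (out-shuffle, from bottom half): 22 ← 22
So the chip at position 21 came from original position 22.

22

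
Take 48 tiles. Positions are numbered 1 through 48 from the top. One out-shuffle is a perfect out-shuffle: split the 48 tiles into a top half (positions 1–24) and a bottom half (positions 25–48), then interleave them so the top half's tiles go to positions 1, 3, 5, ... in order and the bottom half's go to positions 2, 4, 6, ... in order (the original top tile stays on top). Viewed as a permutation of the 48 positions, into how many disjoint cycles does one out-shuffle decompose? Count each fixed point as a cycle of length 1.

4

Trace each unvisited position around until it returns:
(1) (2 3 5 9 17 33 ... len 23) (6 11 21 41 34 20 ... len 23) (48)
4 cycles in total.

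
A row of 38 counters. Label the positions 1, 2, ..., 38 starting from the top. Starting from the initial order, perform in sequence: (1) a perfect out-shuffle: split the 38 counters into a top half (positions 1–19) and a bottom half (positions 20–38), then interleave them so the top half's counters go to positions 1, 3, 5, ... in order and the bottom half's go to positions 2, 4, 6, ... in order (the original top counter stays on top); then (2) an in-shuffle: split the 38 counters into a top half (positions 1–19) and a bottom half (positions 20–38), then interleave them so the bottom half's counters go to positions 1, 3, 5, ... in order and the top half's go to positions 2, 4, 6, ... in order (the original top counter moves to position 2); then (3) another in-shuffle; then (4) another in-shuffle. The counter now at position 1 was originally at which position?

Undo the operations in reverse order, starting from position 1:
  undo op 4 (in-shuffle, from bottom half): 1 ← 20
  undo op 3 (in-shuffle, from top half): 20 ← 10
  undo op 2 (in-shuffle, from top half): 10 ← 5
  undo op 1 (out-shuffle, from top half): 5 ← 3
So the counter at position 1 came from original position 3.

3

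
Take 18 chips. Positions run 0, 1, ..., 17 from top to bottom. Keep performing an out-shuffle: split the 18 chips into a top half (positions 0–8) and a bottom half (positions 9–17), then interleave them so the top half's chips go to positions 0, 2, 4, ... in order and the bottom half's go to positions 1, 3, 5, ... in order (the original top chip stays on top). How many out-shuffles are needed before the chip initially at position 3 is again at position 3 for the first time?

8

Follow position 3 under repeated out-shuffles:
3 → 6 → 12 → 7 → 14 → 11 → 5 → 10 → 3
It first returns after 8 out-shuffles.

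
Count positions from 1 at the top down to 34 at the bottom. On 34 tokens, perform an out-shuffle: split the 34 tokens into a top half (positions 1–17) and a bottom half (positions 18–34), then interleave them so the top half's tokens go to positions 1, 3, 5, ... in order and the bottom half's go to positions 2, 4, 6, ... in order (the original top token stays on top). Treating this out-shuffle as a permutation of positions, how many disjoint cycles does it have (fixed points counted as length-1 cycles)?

Trace each unvisited position around until it returns:
(1) (2 3 5 9 17 33 32 30 26 18) (4 7 13 25 16 31 28 22 10 19) (6 11 21 8 15 29 24 14 27 20) (12 23) (34)
6 cycles in total.

6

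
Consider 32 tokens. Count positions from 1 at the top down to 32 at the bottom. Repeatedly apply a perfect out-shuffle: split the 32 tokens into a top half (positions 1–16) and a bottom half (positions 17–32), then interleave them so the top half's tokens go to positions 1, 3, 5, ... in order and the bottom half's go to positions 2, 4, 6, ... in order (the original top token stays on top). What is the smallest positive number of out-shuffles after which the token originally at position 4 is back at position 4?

5

Follow position 4 under repeated out-shuffles:
4 → 7 → 13 → 25 → 18 → 4
It first returns after 5 out-shuffles.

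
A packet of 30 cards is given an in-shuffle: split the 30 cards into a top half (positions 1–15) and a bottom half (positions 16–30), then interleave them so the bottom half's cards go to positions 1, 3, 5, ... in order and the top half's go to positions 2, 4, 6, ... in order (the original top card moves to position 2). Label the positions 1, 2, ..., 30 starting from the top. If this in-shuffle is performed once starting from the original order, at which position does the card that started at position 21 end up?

Track the card's position through each in-shuffle:
21 → 11

11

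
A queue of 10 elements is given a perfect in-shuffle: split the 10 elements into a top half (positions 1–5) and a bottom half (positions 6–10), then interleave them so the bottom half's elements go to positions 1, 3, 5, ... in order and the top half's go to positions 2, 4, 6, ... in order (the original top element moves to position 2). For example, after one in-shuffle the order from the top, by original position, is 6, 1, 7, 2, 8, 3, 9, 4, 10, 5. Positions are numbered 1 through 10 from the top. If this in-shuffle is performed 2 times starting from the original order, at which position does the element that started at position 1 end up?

Track the element's position through each in-shuffle:
1 → 2 → 4

4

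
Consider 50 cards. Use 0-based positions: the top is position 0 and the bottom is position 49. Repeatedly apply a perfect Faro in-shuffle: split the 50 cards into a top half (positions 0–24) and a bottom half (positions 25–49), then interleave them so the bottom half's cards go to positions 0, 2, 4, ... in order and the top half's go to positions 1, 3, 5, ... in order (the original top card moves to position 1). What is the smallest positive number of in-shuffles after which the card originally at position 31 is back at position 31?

8

Follow position 31 under repeated in-shuffles:
31 → 12 → 25 → 0 → 1 → 3 → 7 → 15 → 31
It first returns after 8 in-shuffles.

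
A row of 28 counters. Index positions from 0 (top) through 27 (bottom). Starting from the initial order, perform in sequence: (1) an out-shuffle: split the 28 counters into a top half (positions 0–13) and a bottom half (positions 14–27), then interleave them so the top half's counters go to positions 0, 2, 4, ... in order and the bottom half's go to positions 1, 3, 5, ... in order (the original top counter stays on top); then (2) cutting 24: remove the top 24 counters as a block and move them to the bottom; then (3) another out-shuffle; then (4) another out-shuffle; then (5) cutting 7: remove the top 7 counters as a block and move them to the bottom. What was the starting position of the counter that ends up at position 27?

Undo the operations in reverse order, starting from position 27:
  undo op 5 (cut 7): 27 ← 6
  undo op 4 (out-shuffle, from top half): 6 ← 3
  undo op 3 (out-shuffle, from bottom half): 3 ← 15
  undo op 2 (cut 24): 15 ← 11
  undo op 1 (out-shuffle, from bottom half): 11 ← 19
So the counter at position 27 came from original position 19.

19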